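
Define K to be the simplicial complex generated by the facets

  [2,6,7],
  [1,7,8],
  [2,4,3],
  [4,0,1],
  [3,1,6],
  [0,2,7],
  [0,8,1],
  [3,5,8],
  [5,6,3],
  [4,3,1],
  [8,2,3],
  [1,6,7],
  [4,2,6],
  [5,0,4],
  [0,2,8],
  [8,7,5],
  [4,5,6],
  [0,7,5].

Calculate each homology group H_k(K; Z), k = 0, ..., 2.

H_0 ≅ Z,  H_1 ≅ Z ⊕ Z_2,  H_2 = 0.

Fix the vertex order 0 < 1 < 2 < 3 < 4 < 5 < 6 < 7 < 8 and write every simplex with vertices in increasing order. Then dim K = 2 and the simplices of K are:

  0-simplices (9): [0], [1], [2], [3], [4], [5], [6], [7], [8]
  1-simplices (27): (27 of them)
  2-simplices (18): [0,1,4], [0,1,8], [0,2,7], [0,2,8], [0,4,5], [0,5,7], [1,3,4], [1,3,6], [1,6,7], [1,7,8], [2,3,4], [2,3,8], [2,4,6], [2,6,7], [3,5,6], [3,5,8], [4,5,6], [5,7,8]

Hence C_0 ≅ Z^9, C_1 ≅ Z^27, C_2 ≅ Z^18.

∂_1: C_1 → C_0 is given by ∂[p,q] = [q] − [p]. For instance
  ∂[0,4] = [4] − [0].
As a 9×27 matrix over Z this has rank 8, with invariant factors (1,1,1,1,1,1,1,1).

The boundary map ∂_2: C_2 → C_1 maps a triangle to the signed sum of its edges. For instance
  ∂[2,3,4] = [3,4] − [2,4] + [2,3],
  ∂[0,5,7] = [5,7] − [0,7] + [0,5].
This gives a 27×18 integer matrix of rank 18; reducing to Smith normal form yields diagonal entries (1,1,1,1,1,1,1,1,1,1,1,1,1,1,1,1,1,2).

From H_k ≅ ker(∂_k) / im(∂_{k+1}) we obtain:

  H_0: rank C_0 − rank ∂_1 = 9 − 8 = 1, and the invariant factors of ∂_1 are all 1, so H_0 ≅ Z.
  H_1: rank ker ∂_1 − rank ∂_2 = (27 − 8) − 18 = 1, and ∂_2 has invariant factor 2 > 1, so H_1 ≅ Z ⊕ Z_2.
  H_2: rank ker ∂_2 − rank ∂_3 = (18 − 18) − 0 = 0, and there is no ∂_3, so H_2 ≅ 0.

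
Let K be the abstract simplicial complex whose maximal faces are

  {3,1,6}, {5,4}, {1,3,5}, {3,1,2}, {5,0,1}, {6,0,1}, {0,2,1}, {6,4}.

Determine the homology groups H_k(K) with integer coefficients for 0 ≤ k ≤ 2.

H_0 ≅ Z,  H_1 ≅ Z,  H_2 = 0.

Take the total order 0 < 1 < 2 < 3 < 4 < 5 < 6 on the vertex set. Then K (dimension 2) consists of the simplices:

  0-simplices (7): [0], [1], [2], [3], [4], [5], [6]
  1-simplices (13): [0,1], [0,2], [0,5], [0,6], [1,2], [1,3], [1,5], [1,6], [2,3], [3,5], [3,6], [4,5], [4,6]
  2-simplices (6): [0,1,2], [0,1,5], [0,1,6], [1,2,3], [1,3,5], [1,3,6]

giving chain groups C_0 ≅ Z^7, C_1 ≅ Z^13, C_2 ≅ Z^6.

Boundary ∂_1: C_1 → C_0 is given by ∂[p,q] = [q] − [p]. For instance
  ∂[0,1] = [1] − [0].
The resulting 7×13 matrix has rank 6, and its Smith normal form has invariant factors (1,1,1,1,1,1).

∂_2: C_2 → C_1 sends each 2-simplex [p,q,r] to [q,r] − [p,r] + [p,q]. For instance
  ∂[1,2,3] = [2,3] − [1,3] + [1,2],
  ∂[1,3,5] = [3,5] − [1,5] + [1,3].
The resulting 13×6 matrix has rank 6, and its Smith normal form has invariant factors (1,1,1,1,1,1).

Reading off H_k = ker ∂_k / im ∂_{k+1}:

  H_0: rank C_0 − rank ∂_1 = 7 − 6 = 1, and the invariant factors of ∂_1 are all 1, so H_0 ≅ Z.
  H_1: rank ker ∂_1 − rank ∂_2 = (13 − 6) − 6 = 1, and the invariant factors of ∂_2 are all 1, so H_1 ≅ Z.
  H_2: rank ker ∂_2 − rank ∂_3 = (6 − 6) − 0 = 0, and there is no ∂_3, so H_2 ≅ 0.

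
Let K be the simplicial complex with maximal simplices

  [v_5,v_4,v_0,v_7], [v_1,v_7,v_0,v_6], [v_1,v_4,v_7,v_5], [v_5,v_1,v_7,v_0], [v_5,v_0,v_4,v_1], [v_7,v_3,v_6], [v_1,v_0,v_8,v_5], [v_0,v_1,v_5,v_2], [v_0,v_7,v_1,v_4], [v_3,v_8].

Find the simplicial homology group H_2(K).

Take the total order v_0 < v_1 < v_2 < v_3 < v_4 < v_5 < v_6 < v_7 < v_8 on the vertex set. Then K (dimension 3) consists of the simplices:

  0-simplices (9): [v_0], [v_1], [v_2], [v_3], [v_4], [v_5], [v_6], [v_7], [v_8]
  1-simplices (22): (22 of them)
  2-simplices (20): (20 of them)
  3-simplices (8): [v_0,v_1,v_2,v_5], [v_0,v_1,v_4,v_5], [v_0,v_1,v_4,v_7], [v_0,v_1,v_5,v_7], [v_0,v_1,v_5,v_8], [v_0,v_1,v_6,v_7], [v_0,v_4,v_5,v_7], [v_1,v_4,v_5,v_7]

so the chain groups are C_0 ≅ Z^9, C_1 ≅ Z^22, C_2 ≅ Z^20, C_3 ≅ Z^8.

∂_1: C_1 → C_0 is given by ∂[p,q] = [q] − [p].
As a 9×22 matrix over Z this has rank 8, with invariant factors (1,1,1,1,1,1,1,1).

Boundary ∂_2: C_2 → C_1 sends each 2-simplex [p,q,r] to [q,r] − [p,r] + [p,q]. For instance
  ∂[v_0,v_5,v_7] = [v_5,v_7] − [v_0,v_7] + [v_0,v_5],
  ∂[v_4,v_5,v_7] = [v_5,v_7] − [v_4,v_7] + [v_4,v_5].
The 22×20 boundary matrix has rank 13 and Smith normal form diag(1,1,1,1,1,1,1,1,1,1,1,1,1).

The boundary map ∂_3: C_3 → C_2 sends each 3-simplex σ to the alternating sum Σ_i (−1)^i (σ with its i-th vertex removed). For instance
  ∂[v_0,v_1,v_5,v_7] = [v_1,v_5,v_7] − [v_0,v_5,v_7] + [v_0,v_1,v_7] − [v_0,v_1,v_5],
  ∂[v_0,v_1,v_5,v_8] = [v_1,v_5,v_8] − [v_0,v_5,v_8] + [v_0,v_1,v_8] − [v_0,v_1,v_5].
As a 20×8 matrix over Z this has rank 7, with invariant factors (1,1,1,1,1,1,1).

From H_k ≅ ker(∂_k) / im(∂_{k+1}) we obtain:

  H_2: rank ker ∂_2 − rank ∂_3 = (20 − 13) − 7 = 0, and the invariant factors of ∂_3 are all 1, so H_2 = 0.

H_2 = 0.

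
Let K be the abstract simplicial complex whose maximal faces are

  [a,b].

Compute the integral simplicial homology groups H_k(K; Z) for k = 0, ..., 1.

H_0 = Z,  H_1 = 0.

We work with the vertex ordering a < b. The simplices of K, each written with vertices in increasing order, are:

  0-simplices (2): a, b
  1-simplices (1): ab

so the chain groups are C_0 ≅ Z^2, C_1 ≅ Z^1.

∂_1: C_1 → C_0 is given by ∂[p,q] = [q] − [p]. For instance
  ∂ab = b − a.
As a 2×1 matrix over Z this has rank 1, with invariant factors (1).

Now H_k = ker ∂_k / im ∂_{k+1}, so:

  H_0: rank C_0 − rank ∂_1 = 2 − 1 = 1, and the invariant factors of ∂_1 are all 1, so H_0 = Z.
  H_1: rank ker ∂_1 − rank ∂_2 = (1 − 1) − 0 = 0, and there is no ∂_2, so H_1 = 0.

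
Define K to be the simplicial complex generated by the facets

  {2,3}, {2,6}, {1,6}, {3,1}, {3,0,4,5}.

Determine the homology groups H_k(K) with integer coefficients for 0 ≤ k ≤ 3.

Take the total order 0 < 1 < 2 < 3 < 4 < 5 < 6 on the vertex set. Then K (dimension 3) consists of the simplices:

  0-simplices (7): [0], [1], [2], [3], [4], [5], [6]
  1-simplices (10): [0,3], [0,4], [0,5], [1,3], [1,6], [2,3], [2,6], [3,4], [3,5], [4,5]
  2-simplices (4): [0,3,4], [0,3,5], [0,4,5], [3,4,5]
  3-simplices (1): [0,3,4,5]

giving chain groups C_0 ≅ Z^7, C_1 ≅ Z^10, C_2 ≅ Z^4, C_3 ≅ Z^1.

∂_1: C_1 → C_0 maps an edge to its endpoints' difference, ∂[p,q] = q − p.
The resulting 7×10 matrix has rank 6, and its Smith normal form has invariant factors (1,1,1,1,1,1).

∂_2: C_2 → C_1 acts by ∂[p,q,r] = [q,r] − [p,r] + [p,q]. For instance
  ∂[0,4,5] = [4,5] − [0,5] + [0,4],
  ∂[0,3,4] = [3,4] − [0,4] + [0,3].
The resulting 10×4 matrix has rank 3, and its Smith normal form has invariant factors (1,1,1).

∂_3: C_3 → C_2 sends each 3-simplex σ to the alternating sum Σ_i (−1)^i (σ with its i-th vertex removed). For instance
  ∂[0,3,4,5] = [3,4,5] − [0,4,5] + [0,3,5] − [0,3,4].
As a 4×1 matrix over Z this has rank 1, with invariant factors (1).

Computing H_k = (kernel of ∂_k) / (image of ∂_{k+1}):

  H_0: rank C_0 − rank ∂_1 = 7 − 6 = 1, and the invariant factors of ∂_1 are all 1, so H_0 = Z.
  H_1: rank ker ∂_1 − rank ∂_2 = (10 − 6) − 3 = 1, and the invariant factors of ∂_2 are all 1, so H_1 = Z.
  H_2: rank ker ∂_2 − rank ∂_3 = (4 − 3) − 1 = 0, and the invariant factors of ∂_3 are all 1, so H_2 = 0.
  H_3: rank ker ∂_3 − rank ∂_4 = (1 − 1) − 0 = 0, and there is no ∂_4, so H_3 = 0.

H_0 = Z,  H_1 = Z,  H_2 = 0,  H_3 = 0.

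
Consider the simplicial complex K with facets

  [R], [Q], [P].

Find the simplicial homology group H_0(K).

Take the total order P < Q < R on the vertex set. Then K (dimension 0) consists of the simplices:

  0-simplices (3): P, Q, R

giving chain groups C_0 ≅ Z^3.

Computing H_k = (kernel of ∂_k) / (image of ∂_{k+1}):

  H_0: rank C_0 − rank ∂_1 = 3 − 0 = 3, and there is no ∂_1, so H_0 ≅ Z^3.

(K is a triangulation of a set of 3 points.)

H_0 = Z^3.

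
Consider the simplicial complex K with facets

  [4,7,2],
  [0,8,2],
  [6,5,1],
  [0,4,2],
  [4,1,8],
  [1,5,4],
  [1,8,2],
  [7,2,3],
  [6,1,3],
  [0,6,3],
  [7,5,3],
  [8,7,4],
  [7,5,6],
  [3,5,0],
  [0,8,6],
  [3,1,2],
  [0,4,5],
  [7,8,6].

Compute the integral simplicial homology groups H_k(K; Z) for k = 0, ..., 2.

K has 9 vertices, 27 edges, 18 triangles.
rank ∂_0 = 0, rank ∂_1 = 8 ⇒ b_0 = 9 − 0 − 8 = 1; all invariant factors of ∂_1 are 1 so no torsion. So H_0 = Z.
rank ∂_1 = 8, rank ∂_2 = 18 ⇒ b_1 = 27 − 8 − 18 = 1; ∂_2 has invariant factor(s) [2] giving torsion. So H_1 = Z ⊕ Z/2Z.
rank ∂_2 = 18, rank ∂_3 = 0 ⇒ b_2 = 18 − 18 − 0 = 0. So H_2 = 0.

H_0 = Z,  H_1 = Z ⊕ Z/2Z,  H_2 = 0.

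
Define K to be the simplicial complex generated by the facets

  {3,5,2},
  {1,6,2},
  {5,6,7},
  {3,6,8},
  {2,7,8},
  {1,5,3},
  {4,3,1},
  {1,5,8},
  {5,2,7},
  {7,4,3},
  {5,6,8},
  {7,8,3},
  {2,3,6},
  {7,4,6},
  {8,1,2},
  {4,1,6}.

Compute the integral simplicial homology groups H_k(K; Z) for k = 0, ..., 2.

H_0 = Z,  H_1 = Z^2,  H_2 = Z.

Order the vertices as 1 < 2 < 3 < 4 < 5 < 6 < 7 < 8. Listing each simplex with vertices in this order, K has dimension 2 with simplices:

  0-simplices (8): [1], [2], [3], [4], [5], [6], [7], [8]
  1-simplices (24): (24 of them)
  2-simplices (16): [1,2,6], [1,2,8], [1,3,4], [1,3,5], [1,4,6], [1,5,8], [2,3,5], [2,3,6], [2,5,7], [2,7,8], [3,4,7], [3,6,8], [3,7,8], [4,6,7], [5,6,7], [5,6,8]

giving chain groups C_0 ≅ Z^8, C_1 ≅ Z^24, C_2 ≅ Z^16.

Boundary ∂_1: C_1 → C_0 maps an edge to its endpoints' difference, ∂[p,q] = q − p. For instance
  ∂[5,6] = [6] − [5].
The resulting 8×24 matrix has rank 7, and its Smith normal form has invariant factors (1,1,1,1,1,1,1).

Boundary ∂_2: C_2 → C_1 maps a triangle to the signed sum of its edges. For instance
  ∂[3,4,7] = [4,7] − [3,7] + [3,4],
  ∂[4,6,7] = [6,7] − [4,7] + [4,6].
The 24×16 boundary matrix has rank 15 and Smith normal form diag(1,1,1,1,1,1,1,1,1,1,1,1,1,1,1).

Computing H_k = (kernel of ∂_k) / (image of ∂_{k+1}):

  H_0: rank C_0 − rank ∂_1 = 8 − 7 = 1, and the invariant factors of ∂_1 are all 1, so H_0 ≅ Z.
  H_1: rank ker ∂_1 − rank ∂_2 = (24 − 7) − 15 = 2, and the invariant factors of ∂_2 are all 1, so H_1 ≅ Z^2.
  H_2: rank ker ∂_2 − rank ∂_3 = (16 − 15) − 0 = 1, and there is no ∂_3, so H_2 ≅ Z.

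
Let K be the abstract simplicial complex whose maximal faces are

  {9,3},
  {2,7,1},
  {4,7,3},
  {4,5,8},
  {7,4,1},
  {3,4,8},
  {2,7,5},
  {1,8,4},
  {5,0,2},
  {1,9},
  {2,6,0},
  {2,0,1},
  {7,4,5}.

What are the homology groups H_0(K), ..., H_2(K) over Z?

H_0 = Z,  H_1 = Z,  H_2 = 0.

We work with the vertex ordering 0 < 1 < 2 < 3 < 4 < 5 < 6 < 7 < 8 < 9. The simplices of K, each written with vertices in increasing order, are:

  0-simplices (10): [0], [1], [2], [3], [4], [5], [6], [7], [8], [9]
  1-simplices (21): [0,1], [0,2], [0,5], [0,6], [1,2], [1,4], [1,7], [1,8], [1,9], [2,5], [2,6], [2,7], [3,4], [3,7], [3,8], [3,9], [4,5], [4,7], [4,8], [5,7], [5,8]
  2-simplices (11): [0,1,2], [0,2,5], [0,2,6], [1,2,7], [1,4,7], [1,4,8], [2,5,7], [3,4,7], [3,4,8], [4,5,7], [4,5,8]

Hence C_0 ≅ Z^10, C_1 ≅ Z^21, C_2 ≅ Z^11.

The boundary map ∂_1: C_1 → C_0 is given by ∂[p,q] = [q] − [p]. For instance
  ∂[2,6] = [6] − [2].
The resulting 10×21 matrix has rank 9, and its Smith normal form has invariant factors (1,1,1,1,1,1,1,1,1).

The boundary map ∂_2: C_2 → C_1 maps a triangle to the signed sum of its edges. For instance
  ∂[3,4,8] = [4,8] − [3,8] + [3,4],
  ∂[0,1,2] = [1,2] − [0,2] + [0,1].
The 21×11 boundary matrix has rank 11 and Smith normal form diag(1,1,1,1,1,1,1,1,1,1,1).

Reading off H_k = ker ∂_k / im ∂_{k+1}:

  H_0: rank C_0 − rank ∂_1 = 10 − 9 = 1, and the invariant factors of ∂_1 are all 1, so H_0 ≅ Z.
  H_1: rank ker ∂_1 − rank ∂_2 = (21 − 9) − 11 = 1, and the invariant factors of ∂_2 are all 1, so H_1 ≅ Z.
  H_2: rank ker ∂_2 − rank ∂_3 = (11 − 11) − 0 = 0, and there is no ∂_3, so H_2 ≅ 0.

As a check, the Euler characteristic is 10 − 21 + 11 = 0, which agrees with 1 − 1 + 0 = 0.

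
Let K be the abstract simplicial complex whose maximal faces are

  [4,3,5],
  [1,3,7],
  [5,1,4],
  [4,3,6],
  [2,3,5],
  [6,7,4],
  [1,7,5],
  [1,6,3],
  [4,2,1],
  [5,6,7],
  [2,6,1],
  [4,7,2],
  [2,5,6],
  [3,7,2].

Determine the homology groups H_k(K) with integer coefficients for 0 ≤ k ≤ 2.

H_0 ≅ Z,  H_1 ≅ Z^2,  H_2 ≅ Z.

Take the total order 1 < 2 < 3 < 4 < 5 < 6 < 7 on the vertex set. Then K (dimension 2) consists of the simplices:

  0-simplices (7): [1], [2], [3], [4], [5], [6], [7]
  1-simplices (21): [1,2], [1,3], [1,4], [1,5], [1,6], [1,7], [2,3], [2,4], [2,5], [2,6], [2,7], [3,4], [3,5], [3,6], [3,7], [4,5], [4,6], [4,7], [5,6], [5,7], [6,7]
  2-simplices (14): [1,2,4], [1,2,6], [1,3,6], [1,3,7], [1,4,5], [1,5,7], [2,3,5], [2,3,7], [2,4,7], [2,5,6], [3,4,5], [3,4,6], [4,6,7], [5,6,7]

Hence C_0 ≅ Z^7, C_1 ≅ Z^21, C_2 ≅ Z^14.

The boundary map ∂_1: C_1 → C_0 sends each edge [p,q] (with p < q) to q − p. For instance
  ∂[2,3] = [3] − [2].
The resulting 7×21 matrix has rank 6, and its Smith normal form has invariant factors (1,1,1,1,1,1).

The boundary map ∂_2: C_2 → C_1 sends each 2-simplex [p,q,r] to [q,r] − [p,r] + [p,q]. For instance
  ∂[2,3,7] = [3,7] − [2,7] + [2,3],
  ∂[3,4,6] = [4,6] − [3,6] + [3,4].
As a 21×14 matrix over Z this has rank 13, with invariant factors (1,1,1,1,1,1,1,1,1,1,1,1,1).

From H_k ≅ ker(∂_k) / im(∂_{k+1}) we obtain:

  H_0: rank C_0 − rank ∂_1 = 7 − 6 = 1, and the invariant factors of ∂_1 are all 1, so H_0 ≅ Z.
  H_1: rank ker ∂_1 − rank ∂_2 = (21 − 6) − 13 = 2, and the invariant factors of ∂_2 are all 1, so H_1 ≅ Z^2.
  H_2: rank ker ∂_2 − rank ∂_3 = (14 − 13) − 0 = 1, and there is no ∂_3, so H_2 ≅ Z.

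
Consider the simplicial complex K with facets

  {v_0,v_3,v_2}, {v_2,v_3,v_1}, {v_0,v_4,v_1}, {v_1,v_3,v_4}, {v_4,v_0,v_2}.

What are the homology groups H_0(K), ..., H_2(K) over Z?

H_0 ≅ Z,  H_1 ≅ Z,  H_2 = 0.

Fix the vertex order v_0 < v_1 < v_2 < v_3 < v_4 and write every simplex with vertices in increasing order. Then dim K = 2 and the simplices of K are:

  0-simplices (5): [v_0], [v_1], [v_2], [v_3], [v_4]
  1-simplices (10): [v_0,v_1], [v_0,v_2], [v_0,v_3], [v_0,v_4], [v_1,v_2], [v_1,v_3], [v_1,v_4], [v_2,v_3], [v_2,v_4], [v_3,v_4]
  2-simplices (5): [v_0,v_1,v_4], [v_0,v_2,v_3], [v_0,v_2,v_4], [v_1,v_2,v_3], [v_1,v_3,v_4]

Hence C_0 ≅ Z^5, C_1 ≅ Z^10, C_2 ≅ Z^5.

Boundary ∂_1: C_1 → C_0 is given by ∂[p,q] = [q] − [p].
As a 5×10 matrix over Z this has rank 4, with invariant factors (1,1,1,1).

∂_2: C_2 → C_1 sends each 2-simplex [p,q,r] to [q,r] − [p,r] + [p,q]. For instance
  ∂[v_1,v_2,v_3] = [v_2,v_3] − [v_1,v_3] + [v_1,v_2],
  ∂[v_0,v_2,v_4] = [v_2,v_4] − [v_0,v_4] + [v_0,v_2].
This gives a 10×5 integer matrix of rank 5; reducing to Smith normal form yields diagonal entries (1,1,1,1,1).

Now H_k = ker ∂_k / im ∂_{k+1}, so:

  H_0: rank C_0 − rank ∂_1 = 5 − 4 = 1, and the invariant factors of ∂_1 are all 1, so H_0 ≅ Z.
  H_1: rank ker ∂_1 − rank ∂_2 = (10 − 4) − 5 = 1, and the invariant factors of ∂_2 are all 1, so H_1 ≅ Z.
  H_2: rank ker ∂_2 − rank ∂_3 = (5 − 5) − 0 = 0, and there is no ∂_3, so H_2 ≅ 0.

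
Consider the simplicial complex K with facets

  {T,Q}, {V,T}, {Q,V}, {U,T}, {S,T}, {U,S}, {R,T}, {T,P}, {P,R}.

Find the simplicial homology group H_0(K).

Fix the vertex order P < Q < R < S < T < U < V and write every simplex with vertices in increasing order. Then dim K = 1 and the simplices of K are:

  0-simplices (7): P, Q, R, S, T, U, V
  1-simplices (9): PR, PT, QT, QV, RT, ST, SU, TU, TV

giving chain groups C_0 ≅ Z^7, C_1 ≅ Z^9.

∂_1: C_1 → C_0 maps an edge to its endpoints' difference, ∂[p,q] = q − p. For instance
  ∂PT = T − P.
This gives a 7×9 integer matrix of rank 6; reducing to Smith normal form yields diagonal entries (1,1,1,1,1,1).

From H_k ≅ ker(∂_k) / im(∂_{k+1}) we obtain:

  H_0: rank C_0 − rank ∂_1 = 7 − 6 = 1, and the invariant factors of ∂_1 are all 1, so H_0 = Z.

(K is a triangulation of a wedge of 3 circles.)

H_0 = Z.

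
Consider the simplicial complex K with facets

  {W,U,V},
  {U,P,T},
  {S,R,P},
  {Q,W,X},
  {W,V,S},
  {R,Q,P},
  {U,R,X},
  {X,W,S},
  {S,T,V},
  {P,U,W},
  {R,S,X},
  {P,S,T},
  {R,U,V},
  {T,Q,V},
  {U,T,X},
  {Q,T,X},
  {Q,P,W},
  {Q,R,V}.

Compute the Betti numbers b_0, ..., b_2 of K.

b_0 = 1, b_1 = 2, b_2 = 1.

Take the total order P < Q < R < S < T < U < V < W < X on the vertex set. Then K (dimension 2) consists of the simplices:

  0-simplices (9): P, Q, R, S, T, U, V, W, X
  1-simplices (27): PQ, PR, PS, PT, PU, PW, QR, QT, QV, QW, QX, RS, RU, RV, RX, ST, SV, SW, SX, TU, TV, TX, UV, UW, UX, VW, WX
  2-simplices (18): PQR, PQW, PRS, PST, PTU, PUW, QRV, QTV, QTX, QWX, RSX, RUV, RUX, STV, SVW, SWX, TUX, UVW

Hence C_0 ≅ Z^9, C_1 ≅ Z^27, C_2 ≅ Z^18.

Boundary ∂_1: C_1 → C_0 sends each edge [p,q] (with p < q) to q − p. For instance
  ∂QT = T − Q.
The resulting 9×27 matrix has rank 8, and its Smith normal form has invariant factors (1,1,1,1,1,1,1,1).

The boundary map ∂_2: C_2 → C_1 sends each 2-simplex [p,q,r] to [q,r] − [p,r] + [p,q]. For instance
  ∂SWX = WX − SX + SW,
  ∂TUX = UX − TX + TU.
This gives a 27×18 integer matrix of rank 17; reducing to Smith normal form yields diagonal entries (1,1,1,1,1,1,1,1,1,1,1,1,1,1,1,1,1).

Computing H_k = (kernel of ∂_k) / (image of ∂_{k+1}):

  H_0: rank C_0 − rank ∂_1 = 9 − 8 = 1, and the invariant factors of ∂_1 are all 1, so H_0 = Z.
  H_1: rank ker ∂_1 − rank ∂_2 = (27 − 8) − 17 = 2, and the invariant factors of ∂_2 are all 1, so H_1 = Z^2.
  H_2: rank ker ∂_2 − rank ∂_3 = (18 − 17) − 0 = 1, and there is no ∂_3, so H_2 = Z.

Hence the Betti numbers are b_0 = 1, b_1 = 2, b_2 = 1.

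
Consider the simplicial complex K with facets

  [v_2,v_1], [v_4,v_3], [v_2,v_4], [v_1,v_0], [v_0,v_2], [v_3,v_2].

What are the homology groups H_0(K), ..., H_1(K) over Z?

H_0 = Z,  H_1 = Z^2.

Order the vertices as v_0 < v_1 < v_2 < v_3 < v_4. Listing each simplex with vertices in this order, K has dimension 1 with simplices:

  0-simplices (5): [v_0], [v_1], [v_2], [v_3], [v_4]
  1-simplices (6): [v_0,v_1], [v_0,v_2], [v_1,v_2], [v_2,v_3], [v_2,v_4], [v_3,v_4]

giving chain groups C_0 ≅ Z^5, C_1 ≅ Z^6.

Boundary ∂_1: C_1 → C_0 maps an edge to its endpoints' difference, ∂[p,q] = q − p.
The 5×6 boundary matrix has rank 4 and Smith normal form diag(1,1,1,1).

Computing H_k = (kernel of ∂_k) / (image of ∂_{k+1}):

  H_0: rank C_0 − rank ∂_1 = 5 − 4 = 1, and the invariant factors of ∂_1 are all 1, so H_0 ≅ Z.
  H_1: rank ker ∂_1 − rank ∂_2 = (6 − 4) − 0 = 2, and there is no ∂_2, so H_1 ≅ Z^2.

(K is a triangulation of a wedge of 2 circles.)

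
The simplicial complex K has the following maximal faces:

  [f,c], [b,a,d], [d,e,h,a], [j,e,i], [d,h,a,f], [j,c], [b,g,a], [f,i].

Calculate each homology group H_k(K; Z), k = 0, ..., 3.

H_0 ≅ Z,  H_1 ≅ Z^2,  H_2 = 0,  H_3 = 0.

Fix the vertex order a < b < c < d < e < f < g < h < i < j and write every simplex with vertices in increasing order. Then dim K = 3 and the simplices of K are:

  0-simplices (10): a, b, c, d, e, f, g, h, i, j
  1-simplices (19): ab, ad, ae, af, ag, ah, bd, bg, cf, cj, de, df, dh, eh, ei, ej, fh, fi, ij
  2-simplices (10): abd, abg, ade, adf, adh, aeh, afh, deh, dfh, eij
  3-simplices (2): adeh, adfh

giving chain groups C_0 ≅ Z^10, C_1 ≅ Z^19, C_2 ≅ Z^10, C_3 ≅ Z^2.

Boundary ∂_1: C_1 → C_0 sends each edge [p,q] (with p < q) to q − p. For instance
  ∂cj = j − c.
As a 10×19 matrix over Z this has rank 9, with invariant factors (1,1,1,1,1,1,1,1,1).

∂_2: C_2 → C_1 acts by ∂[p,q,r] = [q,r] − [p,r] + [p,q]. For instance
  ∂afh = fh − ah + af,
  ∂adf = df − af + ad.
The 19×10 boundary matrix has rank 8 and Smith normal form diag(1,1,1,1,1,1,1,1).

Boundary ∂_3: C_3 → C_2 sends each 3-simplex σ to the alternating sum Σ_i (−1)^i (σ with its i-th vertex removed). For instance
  ∂adfh = dfh − afh + adh − adf,
  ∂adeh = deh − aeh + adh − ade.
The resulting 10×2 matrix has rank 2, and its Smith normal form has invariant factors (1,1).

Now H_k = ker ∂_k / im ∂_{k+1}, so:

  H_0: rank C_0 − rank ∂_1 = 10 − 9 = 1, and the invariant factors of ∂_1 are all 1, so H_0 ≅ Z.
  H_1: rank ker ∂_1 − rank ∂_2 = (19 − 9) − 8 = 2, and the invariant factors of ∂_2 are all 1, so H_1 ≅ Z^2.
  H_2: rank ker ∂_2 − rank ∂_3 = (10 − 8) − 2 = 0, and the invariant factors of ∂_3 are all 1, so H_2 ≅ 0.
  H_3: rank ker ∂_3 − rank ∂_4 = (2 − 2) − 0 = 0, and there is no ∂_4, so H_3 ≅ 0.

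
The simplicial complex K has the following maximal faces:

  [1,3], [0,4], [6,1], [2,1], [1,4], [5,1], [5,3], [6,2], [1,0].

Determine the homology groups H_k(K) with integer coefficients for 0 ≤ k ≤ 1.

Order the vertices as 0 < 1 < 2 < 3 < 4 < 5 < 6. Listing each simplex with vertices in this order, K has dimension 1 with simplices:

  0-simplices (7): [0], [1], [2], [3], [4], [5], [6]
  1-simplices (9): [0,1], [0,4], [1,2], [1,3], [1,4], [1,5], [1,6], [2,6], [3,5]

giving chain groups C_0 ≅ Z^7, C_1 ≅ Z^9.

∂_1: C_1 → C_0 sends each edge [p,q] (with p < q) to q − p. For instance
  ∂[2,6] = [6] − [2].
The 7×9 boundary matrix has rank 6 and Smith normal form diag(1,1,1,1,1,1).

Reading off H_k = ker ∂_k / im ∂_{k+1}:

  H_0: rank C_0 − rank ∂_1 = 7 − 6 = 1, and the invariant factors of ∂_1 are all 1, so H_0 = Z.
  H_1: rank ker ∂_1 − rank ∂_2 = (9 − 6) − 0 = 3, and there is no ∂_2, so H_1 = Z^3.

As a check, the Euler characteristic is 7 − 9 = -2, which agrees with 1 − 3 = -2.

H_0 ≅ Z,  H_1 ≅ Z^3.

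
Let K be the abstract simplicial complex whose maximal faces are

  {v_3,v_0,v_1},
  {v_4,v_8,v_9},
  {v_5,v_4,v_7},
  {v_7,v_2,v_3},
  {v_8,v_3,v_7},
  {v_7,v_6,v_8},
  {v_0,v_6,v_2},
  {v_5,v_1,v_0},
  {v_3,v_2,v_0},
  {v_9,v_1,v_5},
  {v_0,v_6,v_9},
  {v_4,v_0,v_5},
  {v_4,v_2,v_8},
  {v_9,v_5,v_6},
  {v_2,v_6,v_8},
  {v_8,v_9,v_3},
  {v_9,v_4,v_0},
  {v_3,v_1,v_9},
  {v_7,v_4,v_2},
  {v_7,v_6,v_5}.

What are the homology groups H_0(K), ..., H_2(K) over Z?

H_0 ≅ Z,  H_1 ≅ Z ⊕ Z/2,  H_2 = 0.

K has 10 vertices, 30 edges, 20 triangles.
rank ∂_0 = 0, rank ∂_1 = 9 ⇒ b_0 = 10 − 0 − 9 = 1; all invariant factors of ∂_1 are 1 so no torsion. So H_0 = Z.
rank ∂_1 = 9, rank ∂_2 = 20 ⇒ b_1 = 30 − 9 − 20 = 1; ∂_2 has invariant factor(s) [2] giving torsion. So H_1 = Z ⊕ Z/2.
rank ∂_2 = 20, rank ∂_3 = 0 ⇒ b_2 = 20 − 20 − 0 = 0. So H_2 = 0.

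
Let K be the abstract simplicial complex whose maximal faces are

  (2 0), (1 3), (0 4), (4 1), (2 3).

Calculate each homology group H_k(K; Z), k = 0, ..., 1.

H_0 ≅ Z,  H_1 ≅ Z.

Take the total order 0 < 1 < 2 < 3 < 4 on the vertex set. Then K (dimension 1) consists of the simplices:

  0-simplices (5): [0], [1], [2], [3], [4]
  1-simplices (5): [0,2], [0,4], [1,3], [1,4], [2,3]

giving chain groups C_0 ≅ Z^5, C_1 ≅ Z^5.

∂_1: C_1 → C_0 is given by ∂[p,q] = [q] − [p].
As a 5×5 matrix over Z this has rank 4, with invariant factors (1,1,1,1).

Computing H_k = (kernel of ∂_k) / (image of ∂_{k+1}):

  H_0: rank C_0 − rank ∂_1 = 5 − 4 = 1, and the invariant factors of ∂_1 are all 1, so H_0 ≅ Z.
  H_1: rank ker ∂_1 − rank ∂_2 = (5 − 4) − 0 = 1, and there is no ∂_2, so H_1 ≅ Z.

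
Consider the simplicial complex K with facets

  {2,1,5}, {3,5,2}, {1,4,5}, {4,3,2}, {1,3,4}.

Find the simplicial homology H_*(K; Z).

H_0 ≅ Z,  H_1 ≅ Z,  H_2 = 0.

Order the vertices as 1 < 2 < 3 < 4 < 5. Listing each simplex with vertices in this order, K has dimension 2 with simplices:

  0-simplices (5): [1], [2], [3], [4], [5]
  1-simplices (10): [1,2], [1,3], [1,4], [1,5], [2,3], [2,4], [2,5], [3,4], [3,5], [4,5]
  2-simplices (5): [1,2,5], [1,3,4], [1,4,5], [2,3,4], [2,3,5]

Hence C_0 ≅ Z^5, C_1 ≅ Z^10, C_2 ≅ Z^5.

The boundary map ∂_1: C_1 → C_0 maps an edge to its endpoints' difference, ∂[p,q] = q − p.
The resulting 5×10 matrix has rank 4, and its Smith normal form has invariant factors (1,1,1,1).

∂_2: C_2 → C_1 acts by ∂[p,q,r] = [q,r] − [p,r] + [p,q]. For instance
  ∂[2,3,4] = [3,4] − [2,4] + [2,3],
  ∂[1,3,4] = [3,4] − [1,4] + [1,3].
The 10×5 boundary matrix has rank 5 and Smith normal form diag(1,1,1,1,1).

Computing H_k = (kernel of ∂_k) / (image of ∂_{k+1}):

  H_0: rank C_0 − rank ∂_1 = 5 − 4 = 1, and the invariant factors of ∂_1 are all 1, so H_0 = Z.
  H_1: rank ker ∂_1 − rank ∂_2 = (10 − 4) − 5 = 1, and the invariant factors of ∂_2 are all 1, so H_1 = Z.
  H_2: rank ker ∂_2 − rank ∂_3 = (5 − 5) − 0 = 0, and there is no ∂_3, so H_2 = 0.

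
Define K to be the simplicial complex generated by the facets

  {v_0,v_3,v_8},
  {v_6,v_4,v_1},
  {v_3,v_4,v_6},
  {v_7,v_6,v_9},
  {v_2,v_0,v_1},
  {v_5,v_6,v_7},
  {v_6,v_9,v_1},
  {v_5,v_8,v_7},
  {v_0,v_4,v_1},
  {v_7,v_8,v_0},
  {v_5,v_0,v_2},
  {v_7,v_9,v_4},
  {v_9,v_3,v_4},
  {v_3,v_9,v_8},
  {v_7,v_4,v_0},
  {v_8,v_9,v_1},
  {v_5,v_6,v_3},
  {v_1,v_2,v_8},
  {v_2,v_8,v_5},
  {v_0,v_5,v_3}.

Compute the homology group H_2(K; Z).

H_2 ≅ 0.

Take the total order v_0 < v_1 < v_2 < v_3 < v_4 < v_5 < v_6 < v_7 < v_8 < v_9 on the vertex set. Then K (dimension 2) consists of the simplices:

  0-simplices (10): [v_0], [v_1], [v_2], [v_3], [v_4], [v_5], [v_6], [v_7], [v_8], [v_9]
  1-simplices (30): (30 of them)
  2-simplices (20): (20 of them)

so the chain groups are C_0 ≅ Z^10, C_1 ≅ Z^30, C_2 ≅ Z^20.

The boundary map ∂_1: C_1 → C_0 sends each edge [p,q] (with p < q) to q − p. For instance
  ∂[v_3,v_5] = [v_5] − [v_3].
The resulting 10×30 matrix has rank 9, and its Smith normal form has invariant factors (1,1,1,1,1,1,1,1,1).

Boundary ∂_2: C_2 → C_1 sends each 2-simplex [p,q,r] to [q,r] − [p,r] + [p,q]. For instance
  ∂[v_0,v_2,v_5] = [v_2,v_5] − [v_0,v_5] + [v_0,v_2],
  ∂[v_3,v_5,v_6] = [v_5,v_6] − [v_3,v_6] + [v_3,v_5].
The resulting 30×20 matrix has rank 20, and its Smith normal form has invariant factors (1,1,1,1,1,1,1,1,1,1,1,1,1,1,1,1,1,1,1,2).

From H_k ≅ ker(∂_k) / im(∂_{k+1}) we obtain:

  H_2: rank ker ∂_2 − rank ∂_3 = (20 − 20) − 0 = 0, and there is no ∂_3, so H_2 ≅ 0.

(K is a triangulation of the Klein bottle.)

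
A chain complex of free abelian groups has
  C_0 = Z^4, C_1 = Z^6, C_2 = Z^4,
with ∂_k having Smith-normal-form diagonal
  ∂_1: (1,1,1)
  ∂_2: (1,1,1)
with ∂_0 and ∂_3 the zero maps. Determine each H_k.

H_0: b_0 = 4 − 0 − 3 = 1; torsion from ∂_1 factors > 1: none. So H_0 ≅ Z.
H_1: b_1 = 6 − 3 − 3 = 0; torsion from ∂_2 factors > 1: none. So H_1 ≅ 0.
H_2: b_2 = 4 − 3 − 0 = 1; torsion from ∂_3 factors > 1: none. So H_2 ≅ Z.

H_0 ≅ Z,  H_1 = 0,  H_2 ≅ Z.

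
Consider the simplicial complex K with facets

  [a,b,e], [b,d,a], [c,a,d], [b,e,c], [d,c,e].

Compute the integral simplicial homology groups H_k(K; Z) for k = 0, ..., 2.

H_0 = Z,  H_1 = Z,  H_2 = 0.

Take the total order a < b < c < d < e on the vertex set. Then K (dimension 2) consists of the simplices:

  0-simplices (5): a, b, c, d, e
  1-simplices (10): ab, ac, ad, ae, bc, bd, be, cd, ce, de
  2-simplices (5): abd, abe, acd, bce, cde

Hence C_0 ≅ Z^5, C_1 ≅ Z^10, C_2 ≅ Z^5.

Boundary ∂_1: C_1 → C_0 maps an edge to its endpoints' difference, ∂[p,q] = q − p.
The 5×10 boundary matrix has rank 4 and Smith normal form diag(1,1,1,1).

∂_2: C_2 → C_1 sends each 2-simplex [p,q,r] to [q,r] − [p,r] + [p,q]. For instance
  ∂abe = be − ae + ab,
  ∂abd = bd − ad + ab.
This gives a 10×5 integer matrix of rank 5; reducing to Smith normal form yields diagonal entries (1,1,1,1,1).

Reading off H_k = ker ∂_k / im ∂_{k+1}:

  H_0: rank C_0 − rank ∂_1 = 5 − 4 = 1, and the invariant factors of ∂_1 are all 1, so H_0 ≅ Z.
  H_1: rank ker ∂_1 − rank ∂_2 = (10 − 4) − 5 = 1, and the invariant factors of ∂_2 are all 1, so H_1 ≅ Z.
  H_2: rank ker ∂_2 − rank ∂_3 = (5 − 5) − 0 = 0, and there is no ∂_3, so H_2 ≅ 0.

As a check, the Euler characteristic is 5 − 10 + 5 = 0, which agrees with 1 − 1 + 0 = 0.
(K is a triangulation of the Möbius band.)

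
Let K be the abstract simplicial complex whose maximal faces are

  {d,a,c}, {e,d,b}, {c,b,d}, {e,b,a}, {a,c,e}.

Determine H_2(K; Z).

K has 5 vertices, 10 edges, 5 triangles.
rank ∂_2 = 5, rank ∂_3 = 0 ⇒ b_2 = 5 − 5 − 0 = 0. So H_2 ≅ 0.

H_2 = 0.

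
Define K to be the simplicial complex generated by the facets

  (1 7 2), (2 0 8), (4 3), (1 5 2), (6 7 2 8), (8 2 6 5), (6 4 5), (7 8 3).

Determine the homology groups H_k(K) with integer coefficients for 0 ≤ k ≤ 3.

We work with the vertex ordering 0 < 1 < 2 < 3 < 4 < 5 < 6 < 7 < 8. The simplices of K, each written with vertices in increasing order, are:

  0-simplices (9): [0], [1], [2], [3], [4], [5], [6], [7], [8]
  1-simplices (19): [0,2], [0,8], [1,2], [1,5], [1,7], [2,5], [2,6], [2,7], [2,8], [3,4], [3,7], [3,8], [4,5], [4,6], [5,6], [5,8], [6,7], [6,8], [7,8]
  2-simplices (12): [0,2,8], [1,2,5], [1,2,7], [2,5,6], [2,5,8], [2,6,7], [2,6,8], [2,7,8], [3,7,8], [4,5,6], [5,6,8], [6,7,8]
  3-simplices (2): [2,5,6,8], [2,6,7,8]

giving chain groups C_0 ≅ Z^9, C_1 ≅ Z^19, C_2 ≅ Z^12, C_3 ≅ Z^2.

Boundary ∂_1: C_1 → C_0 is given by ∂[p,q] = [q] − [p].
The 9×19 boundary matrix has rank 8 and Smith normal form diag(1,1,1,1,1,1,1,1).

∂_2: C_2 → C_1 acts by ∂[p,q,r] = [q,r] − [p,r] + [p,q]. For instance
  ∂[2,6,7] = [6,7] − [2,7] + [2,6],
  ∂[3,7,8] = [7,8] − [3,8] + [3,7].
The resulting 19×12 matrix has rank 10, and its Smith normal form has invariant factors (1,1,1,1,1,1,1,1,1,1).

Boundary ∂_3: C_3 → C_2 sends each 3-simplex σ to the alternating sum Σ_i (−1)^i (σ with its i-th vertex removed). For instance
  ∂[2,5,6,8] = [5,6,8] − [2,6,8] + [2,5,8] − [2,5,6],
  ∂[2,6,7,8] = [6,7,8] − [2,7,8] + [2,6,8] − [2,6,7].
The 12×2 boundary matrix has rank 2 and Smith normal form diag(1,1).

Reading off H_k = ker ∂_k / im ∂_{k+1}:

  H_0: rank C_0 − rank ∂_1 = 9 − 8 = 1, and the invariant factors of ∂_1 are all 1, so H_0 ≅ Z.
  H_1: rank ker ∂_1 − rank ∂_2 = (19 − 8) − 10 = 1, and the invariant factors of ∂_2 are all 1, so H_1 ≅ Z.
  H_2: rank ker ∂_2 − rank ∂_3 = (12 − 10) − 2 = 0, and the invariant factors of ∂_3 are all 1, so H_2 ≅ 0.
  H_3: rank ker ∂_3 − rank ∂_4 = (2 − 2) − 0 = 0, and there is no ∂_4, so H_3 ≅ 0.

H_0 ≅ Z,  H_1 ≅ Z,  H_2 = 0,  H_3 = 0.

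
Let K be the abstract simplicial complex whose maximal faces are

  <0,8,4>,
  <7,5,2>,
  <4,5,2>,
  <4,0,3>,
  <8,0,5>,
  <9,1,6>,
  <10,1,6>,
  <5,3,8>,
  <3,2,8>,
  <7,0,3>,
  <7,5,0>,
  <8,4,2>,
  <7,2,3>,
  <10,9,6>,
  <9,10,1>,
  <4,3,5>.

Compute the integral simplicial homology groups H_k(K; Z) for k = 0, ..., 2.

H_0 = Z^2,  H_1 = Z/2Z,  H_2 = Z.

Order the vertices as 0 < 1 < 2 < 3 < 4 < 5 < 6 < 7 < 8 < 9 < 10. Listing each simplex with vertices in this order, K has dimension 2 with simplices:

  0-simplices (11): [0], [1], [2], [3], [4], [5], [6], [7], [8], [9], [10]
  1-simplices (24): (24 of them)
  2-simplices (16): [0,3,4], [0,3,7], [0,4,8], [0,5,7], [0,5,8], [1,6,9], [1,6,10], [1,9,10], [2,3,7], [2,3,8], [2,4,5], [2,4,8], [2,5,7], [3,4,5], [3,5,8], [6,9,10]

so the chain groups are C_0 ≅ Z^11, C_1 ≅ Z^24, C_2 ≅ Z^16.

Boundary ∂_1: C_1 → C_0 is given by ∂[p,q] = [q] − [p].
The resulting 11×24 matrix has rank 9, and its Smith normal form has invariant factors (1,1,1,1,1,1,1,1,1).

The boundary map ∂_2: C_2 → C_1 acts by ∂[p,q,r] = [q,r] − [p,r] + [p,q]. For instance
  ∂[1,6,9] = [6,9] − [1,9] + [1,6],
  ∂[3,5,8] = [5,8] − [3,8] + [3,5].
As a 24×16 matrix over Z this has rank 15, with invariant factors (1,1,1,1,1,1,1,1,1,1,1,1,1,1,2).

Now H_k = ker ∂_k / im ∂_{k+1}, so:

  H_0: rank C_0 − rank ∂_1 = 11 − 9 = 2, and the invariant factors of ∂_1 are all 1, so H_0 ≅ Z^2.
  H_1: rank ker ∂_1 − rank ∂_2 = (24 − 9) − 15 = 0, and ∂_2 has invariant factor 2 > 1, so H_1 ≅ Z/2Z.
  H_2: rank ker ∂_2 − rank ∂_3 = (16 − 15) − 0 = 1, and there is no ∂_3, so H_2 ≅ Z.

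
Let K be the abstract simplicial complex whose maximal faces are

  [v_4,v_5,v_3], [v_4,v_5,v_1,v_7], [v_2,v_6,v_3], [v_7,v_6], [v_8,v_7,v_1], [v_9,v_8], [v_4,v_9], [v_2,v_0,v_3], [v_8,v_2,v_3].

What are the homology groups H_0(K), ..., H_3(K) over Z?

Order the vertices as v_0 < v_1 < v_2 < v_3 < v_4 < v_5 < v_6 < v_7 < v_8 < v_9. Listing each simplex with vertices in this order, K has dimension 3 with simplices:

  0-simplices (10): [v_0], [v_1], [v_2], [v_3], [v_4], [v_5], [v_6], [v_7], [v_8], [v_9]
  1-simplices (20): (20 of them)
  2-simplices (9): [v_0,v_2,v_3], [v_1,v_4,v_5], [v_1,v_4,v_7], [v_1,v_5,v_7], [v_1,v_7,v_8], [v_2,v_3,v_6], [v_2,v_3,v_8], [v_3,v_4,v_5], [v_4,v_5,v_7]
  3-simplices (1): [v_1,v_4,v_5,v_7]

Hence C_0 ≅ Z^10, C_1 ≅ Z^20, C_2 ≅ Z^9, C_3 ≅ Z^1.

∂_1: C_1 → C_0 sends each edge [p,q] (with p < q) to q − p.
The 10×20 boundary matrix has rank 9 and Smith normal form diag(1,1,1,1,1,1,1,1,1).

∂_2: C_2 → C_1 acts by ∂[p,q,r] = [q,r] − [p,r] + [p,q]. For instance
  ∂[v_4,v_5,v_7] = [v_5,v_7] − [v_4,v_7] + [v_4,v_5],
  ∂[v_3,v_4,v_5] = [v_4,v_5] − [v_3,v_5] + [v_3,v_4].
The resulting 20×9 matrix has rank 8, and its Smith normal form has invariant factors (1,1,1,1,1,1,1,1).

∂_3: C_3 → C_2 sends each 3-simplex σ to the alternating sum Σ_i (−1)^i (σ with its i-th vertex removed). For instance
  ∂[v_1,v_4,v_5,v_7] = [v_4,v_5,v_7] − [v_1,v_5,v_7] + [v_1,v_4,v_7] − [v_1,v_4,v_5].
The resulting 9×1 matrix has rank 1, and its Smith normal form has invariant factors (1).

Now H_k = ker ∂_k / im ∂_{k+1}, so:

  H_0: rank C_0 − rank ∂_1 = 10 − 9 = 1, and the invariant factors of ∂_1 are all 1, so H_0 ≅ Z.
  H_1: rank ker ∂_1 − rank ∂_2 = (20 − 9) − 8 = 3, and the invariant factors of ∂_2 are all 1, so H_1 ≅ Z^3.
  H_2: rank ker ∂_2 − rank ∂_3 = (9 − 8) − 1 = 0, and the invariant factors of ∂_3 are all 1, so H_2 ≅ 0.
  H_3: rank ker ∂_3 − rank ∂_4 = (1 − 1) − 0 = 0, and there is no ∂_4, so H_3 ≅ 0.

H_0 = Z,  H_1 = Z^3,  H_2 = 0,  H_3 = 0.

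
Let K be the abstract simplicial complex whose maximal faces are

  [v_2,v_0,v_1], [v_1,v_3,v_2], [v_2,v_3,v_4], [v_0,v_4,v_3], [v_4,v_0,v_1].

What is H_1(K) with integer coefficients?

H_1 = Z.

We work with the vertex ordering v_0 < v_1 < v_2 < v_3 < v_4. The simplices of K, each written with vertices in increasing order, are:

  0-simplices (5): [v_0], [v_1], [v_2], [v_3], [v_4]
  1-simplices (10): [v_0,v_1], [v_0,v_2], [v_0,v_3], [v_0,v_4], [v_1,v_2], [v_1,v_3], [v_1,v_4], [v_2,v_3], [v_2,v_4], [v_3,v_4]
  2-simplices (5): [v_0,v_1,v_2], [v_0,v_1,v_4], [v_0,v_3,v_4], [v_1,v_2,v_3], [v_2,v_3,v_4]

giving chain groups C_0 ≅ Z^5, C_1 ≅ Z^10, C_2 ≅ Z^5.

Boundary ∂_1: C_1 → C_0 sends each edge [p,q] (with p < q) to q − p. For instance
  ∂[v_1,v_2] = [v_2] − [v_1].
This gives a 5×10 integer matrix of rank 4; reducing to Smith normal form yields diagonal entries (1,1,1,1).

The boundary map ∂_2: C_2 → C_1 acts by ∂[p,q,r] = [q,r] − [p,r] + [p,q]. For instance
  ∂[v_0,v_1,v_4] = [v_1,v_4] − [v_0,v_4] + [v_0,v_1],
  ∂[v_0,v_3,v_4] = [v_3,v_4] − [v_0,v_4] + [v_0,v_3].
As a 10×5 matrix over Z this has rank 5, with invariant factors (1,1,1,1,1).

Now H_k = ker ∂_k / im ∂_{k+1}, so:

  H_1: rank ker ∂_1 − rank ∂_2 = (10 − 4) − 5 = 1, and the invariant factors of ∂_2 are all 1, so H_1 ≅ Z.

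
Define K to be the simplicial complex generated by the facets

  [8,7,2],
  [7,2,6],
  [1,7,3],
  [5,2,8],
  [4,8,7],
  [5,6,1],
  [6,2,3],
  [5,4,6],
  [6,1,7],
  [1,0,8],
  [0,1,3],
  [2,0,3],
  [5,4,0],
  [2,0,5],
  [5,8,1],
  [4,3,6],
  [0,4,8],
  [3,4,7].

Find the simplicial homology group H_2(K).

H_2 ≅ 0.

We work with the vertex ordering 0 < 1 < 2 < 3 < 4 < 5 < 6 < 7 < 8. The simplices of K, each written with vertices in increasing order, are:

  0-simplices (9): [0], [1], [2], [3], [4], [5], [6], [7], [8]
  1-simplices (27): (27 of them)
  2-simplices (18): [0,1,3], [0,1,8], [0,2,3], [0,2,5], [0,4,5], [0,4,8], [1,3,7], [1,5,6], [1,5,8], [1,6,7], [2,3,6], [2,5,8], [2,6,7], [2,7,8], [3,4,6], [3,4,7], [4,5,6], [4,7,8]

Hence C_0 ≅ Z^9, C_1 ≅ Z^27, C_2 ≅ Z^18.

∂_1: C_1 → C_0 sends each edge [p,q] (with p < q) to q − p.
The 9×27 boundary matrix has rank 8 and Smith normal form diag(1,1,1,1,1,1,1,1).

The boundary map ∂_2: C_2 → C_1 maps a triangle to the signed sum of its edges. For instance
  ∂[1,5,8] = [5,8] − [1,8] + [1,5],
  ∂[0,4,5] = [4,5] − [0,5] + [0,4].
The resulting 27×18 matrix has rank 18, and its Smith normal form has invariant factors (1,1,1,1,1,1,1,1,1,1,1,1,1,1,1,1,1,2).

Reading off H_k = ker ∂_k / im ∂_{k+1}:

  H_2: rank ker ∂_2 − rank ∂_3 = (18 − 18) − 0 = 0, and there is no ∂_3, so H_2 = 0.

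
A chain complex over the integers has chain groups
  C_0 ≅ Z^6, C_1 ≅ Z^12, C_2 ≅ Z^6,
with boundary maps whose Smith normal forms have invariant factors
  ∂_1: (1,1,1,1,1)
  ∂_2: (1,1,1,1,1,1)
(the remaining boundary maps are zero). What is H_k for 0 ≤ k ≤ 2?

H_0: b_0 = 6 − 0 − 5 = 1; torsion from ∂_1 factors > 1: none. So H_0 ≅ Z.
H_1: b_1 = 12 − 5 − 6 = 1; torsion from ∂_2 factors > 1: none. So H_1 ≅ Z.
H_2: b_2 = 6 − 6 − 0 = 0; torsion from ∂_3 factors > 1: none. So H_2 ≅ 0.

H_0 ≅ Z,  H_1 ≅ Z,  H_2 = 0.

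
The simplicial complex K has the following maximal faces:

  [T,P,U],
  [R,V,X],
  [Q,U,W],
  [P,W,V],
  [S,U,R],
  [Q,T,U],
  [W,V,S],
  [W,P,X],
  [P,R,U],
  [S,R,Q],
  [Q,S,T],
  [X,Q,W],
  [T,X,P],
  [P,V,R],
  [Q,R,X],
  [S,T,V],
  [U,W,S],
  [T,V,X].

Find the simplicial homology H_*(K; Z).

Fix the vertex order P < Q < R < S < T < U < V < W < X and write every simplex with vertices in increasing order. Then dim K = 2 and the simplices of K are:

  0-simplices (9): P, Q, R, S, T, U, V, W, X
  1-simplices (27): PR, PT, PU, PV, PW, PX, QR, QS, QT, QU, QW, QX, RS, RU, RV, RX, ST, SU, SV, SW, TU, TV, TX, UW, VW, VX, WX
  2-simplices (18): PRU, PRV, PTU, PTX, PVW, PWX, QRS, QRX, QST, QTU, QUW, QWX, RSU, RVX, STV, SUW, SVW, TVX

so the chain groups are C_0 ≅ Z^9, C_1 ≅ Z^27, C_2 ≅ Z^18.

The boundary map ∂_1: C_1 → C_0 is given by ∂[p,q] = [q] − [p].
As a 9×27 matrix over Z this has rank 8, with invariant factors (1,1,1,1,1,1,1,1).

∂_2: C_2 → C_1 sends each 2-simplex [p,q,r] to [q,r] − [p,r] + [p,q]. For instance
  ∂PRV = RV − PV + PR,
  ∂SUW = UW − SW + SU.
This gives a 27×18 integer matrix of rank 18; reducing to Smith normal form yields diagonal entries (1,1,1,1,1,1,1,1,1,1,1,1,1,1,1,1,1,2).

Now H_k = ker ∂_k / im ∂_{k+1}, so:

  H_0: rank C_0 − rank ∂_1 = 9 − 8 = 1, and the invariant factors of ∂_1 are all 1, so H_0 ≅ Z.
  H_1: rank ker ∂_1 − rank ∂_2 = (27 − 8) − 18 = 1, and ∂_2 has invariant factor 2 > 1, so H_1 ≅ Z ⊕ Z_2.
  H_2: rank ker ∂_2 − rank ∂_3 = (18 − 18) − 0 = 0, and there is no ∂_3, so H_2 ≅ 0.

As a check, the Euler characteristic is 9 − 27 + 18 = 0, which agrees with 1 − 1 + 0 = 0.

H_0 = Z,  H_1 = Z ⊕ Z_2,  H_2 = 0.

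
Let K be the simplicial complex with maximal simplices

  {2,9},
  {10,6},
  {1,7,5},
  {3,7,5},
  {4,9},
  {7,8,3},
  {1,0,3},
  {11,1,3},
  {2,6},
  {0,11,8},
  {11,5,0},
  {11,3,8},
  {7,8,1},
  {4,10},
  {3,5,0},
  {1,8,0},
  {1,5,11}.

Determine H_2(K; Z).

We work with the vertex ordering 0 < 1 < 2 < 3 < 4 < 5 < 6 < 7 < 8 < 9 < 10 < 11. The simplices of K, each written with vertices in increasing order, are:

  0-simplices (12): [0], [1], [2], [3], [4], [5], [6], [7], [8], [9], [10], [11]
  1-simplices (23): (23 of them)
  2-simplices (12): [0,1,3], [0,1,8], [0,3,5], [0,5,11], [0,8,11], [1,3,11], [1,5,7], [1,5,11], [1,7,8], [3,5,7], [3,7,8], [3,8,11]

so the chain groups are C_0 ≅ Z^12, C_1 ≅ Z^23, C_2 ≅ Z^12.

The boundary map ∂_1: C_1 → C_0 maps an edge to its endpoints' difference, ∂[p,q] = q − p.
The resulting 12×23 matrix has rank 10, and its Smith normal form has invariant factors (1,1,1,1,1,1,1,1,1,1).

Boundary ∂_2: C_2 → C_1 maps a triangle to the signed sum of its edges. For instance
  ∂[0,8,11] = [8,11] − [0,11] + [0,8],
  ∂[0,1,3] = [1,3] − [0,3] + [0,1].
This gives a 23×12 integer matrix of rank 12; reducing to Smith normal form yields diagonal entries (1,1,1,1,1,1,1,1,1,1,1,2).

From H_k ≅ ker(∂_k) / im(∂_{k+1}) we obtain:

  H_2: rank ker ∂_2 − rank ∂_3 = (12 − 12) − 0 = 0, and there is no ∂_3, so H_2 = 0.

H_2 = 0.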